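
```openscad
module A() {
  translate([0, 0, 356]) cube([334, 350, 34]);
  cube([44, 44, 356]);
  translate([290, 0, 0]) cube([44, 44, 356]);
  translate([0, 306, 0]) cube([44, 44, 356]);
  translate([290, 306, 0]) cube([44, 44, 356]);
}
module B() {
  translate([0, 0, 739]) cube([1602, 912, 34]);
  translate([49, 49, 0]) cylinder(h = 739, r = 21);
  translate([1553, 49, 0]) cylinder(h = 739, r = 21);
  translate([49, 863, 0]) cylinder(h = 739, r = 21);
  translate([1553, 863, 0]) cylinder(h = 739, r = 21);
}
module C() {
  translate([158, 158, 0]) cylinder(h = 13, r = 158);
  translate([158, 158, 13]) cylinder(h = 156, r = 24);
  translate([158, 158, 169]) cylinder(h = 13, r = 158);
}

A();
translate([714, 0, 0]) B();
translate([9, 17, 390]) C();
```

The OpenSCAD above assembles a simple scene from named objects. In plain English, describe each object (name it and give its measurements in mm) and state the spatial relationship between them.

A is a simple wooden stool: a rectangular seat 334 mm (x) by 350 mm (y), 34 mm thick, top face at z = 390 mm, on four square legs, each 44×44 mm in cross-section. The legs rest on z = 0, each flush with a corner of the seat.

B is a table with a 1602×912 mm rectangular top, 34 mm thick, top surface at z = 773 mm, supported by four round legs of 42 mm diameter, each leg's bounding box inset 28 mm from the nearest pair of top edges, running from the floor.

C is a spool: two coaxial disc flanges of radius 158 mm and thickness 13 mm, joined by a core cylinder of radius 24 mm and height 156 mm. The lower flange rests on z = 0 and the three cylinders share a vertical axis.

The table is on the floor beside the stool on its +x side. The spool is on top of the stool, centred.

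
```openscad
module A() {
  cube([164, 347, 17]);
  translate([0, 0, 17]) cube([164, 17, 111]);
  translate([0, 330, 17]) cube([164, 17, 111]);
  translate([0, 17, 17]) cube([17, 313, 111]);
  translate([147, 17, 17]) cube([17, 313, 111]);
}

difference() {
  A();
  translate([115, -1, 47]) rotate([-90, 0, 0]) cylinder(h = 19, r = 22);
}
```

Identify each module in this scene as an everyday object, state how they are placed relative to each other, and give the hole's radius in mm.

The subtracted cylinder has r = 22 mm.

A is an open box. The open box has a circular hole through its front wall. The hole's radius is 22 mm.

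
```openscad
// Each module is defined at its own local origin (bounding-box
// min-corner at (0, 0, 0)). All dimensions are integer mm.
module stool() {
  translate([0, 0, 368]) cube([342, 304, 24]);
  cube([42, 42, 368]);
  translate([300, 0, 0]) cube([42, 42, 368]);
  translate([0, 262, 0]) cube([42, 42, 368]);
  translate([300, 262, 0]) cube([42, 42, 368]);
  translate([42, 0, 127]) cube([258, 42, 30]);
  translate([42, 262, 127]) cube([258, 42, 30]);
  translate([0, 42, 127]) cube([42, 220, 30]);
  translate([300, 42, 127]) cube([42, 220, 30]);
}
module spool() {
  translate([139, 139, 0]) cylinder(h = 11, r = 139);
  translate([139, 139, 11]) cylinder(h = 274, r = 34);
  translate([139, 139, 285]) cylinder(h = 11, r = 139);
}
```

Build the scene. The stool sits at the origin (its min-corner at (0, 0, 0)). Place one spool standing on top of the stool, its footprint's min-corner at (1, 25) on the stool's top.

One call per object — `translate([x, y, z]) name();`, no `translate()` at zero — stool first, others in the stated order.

stool();
translate([1, 25, 392]) spool();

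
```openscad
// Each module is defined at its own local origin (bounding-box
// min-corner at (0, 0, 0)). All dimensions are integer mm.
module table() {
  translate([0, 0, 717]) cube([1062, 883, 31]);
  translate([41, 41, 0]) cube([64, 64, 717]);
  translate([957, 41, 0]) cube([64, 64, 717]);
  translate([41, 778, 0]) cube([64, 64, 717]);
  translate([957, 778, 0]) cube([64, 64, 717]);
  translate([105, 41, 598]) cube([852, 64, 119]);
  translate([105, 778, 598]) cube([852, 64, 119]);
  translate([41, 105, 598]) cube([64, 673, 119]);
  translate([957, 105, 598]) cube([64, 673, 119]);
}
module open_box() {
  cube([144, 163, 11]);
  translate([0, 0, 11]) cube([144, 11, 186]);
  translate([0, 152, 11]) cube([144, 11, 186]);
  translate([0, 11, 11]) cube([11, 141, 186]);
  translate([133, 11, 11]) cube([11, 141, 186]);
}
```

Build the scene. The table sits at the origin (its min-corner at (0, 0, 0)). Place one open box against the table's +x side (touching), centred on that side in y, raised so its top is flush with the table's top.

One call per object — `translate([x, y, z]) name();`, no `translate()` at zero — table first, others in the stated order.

table();
translate([1062, 360, 551]) open_box();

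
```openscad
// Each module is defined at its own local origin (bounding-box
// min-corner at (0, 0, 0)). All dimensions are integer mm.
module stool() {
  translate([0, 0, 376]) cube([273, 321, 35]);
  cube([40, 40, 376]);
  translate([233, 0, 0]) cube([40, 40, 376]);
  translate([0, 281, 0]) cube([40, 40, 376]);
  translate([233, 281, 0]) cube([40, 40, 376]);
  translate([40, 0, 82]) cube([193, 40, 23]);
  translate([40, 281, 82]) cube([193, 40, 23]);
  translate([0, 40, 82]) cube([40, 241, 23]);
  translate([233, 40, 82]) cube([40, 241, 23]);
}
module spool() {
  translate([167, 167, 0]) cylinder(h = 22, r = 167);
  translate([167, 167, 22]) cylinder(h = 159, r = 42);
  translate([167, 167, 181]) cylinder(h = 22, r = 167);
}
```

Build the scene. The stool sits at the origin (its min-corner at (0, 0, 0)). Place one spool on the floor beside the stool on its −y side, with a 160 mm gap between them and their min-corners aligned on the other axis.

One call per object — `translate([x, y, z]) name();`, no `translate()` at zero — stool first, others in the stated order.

stool();
translate([0, -494, 0]) spool();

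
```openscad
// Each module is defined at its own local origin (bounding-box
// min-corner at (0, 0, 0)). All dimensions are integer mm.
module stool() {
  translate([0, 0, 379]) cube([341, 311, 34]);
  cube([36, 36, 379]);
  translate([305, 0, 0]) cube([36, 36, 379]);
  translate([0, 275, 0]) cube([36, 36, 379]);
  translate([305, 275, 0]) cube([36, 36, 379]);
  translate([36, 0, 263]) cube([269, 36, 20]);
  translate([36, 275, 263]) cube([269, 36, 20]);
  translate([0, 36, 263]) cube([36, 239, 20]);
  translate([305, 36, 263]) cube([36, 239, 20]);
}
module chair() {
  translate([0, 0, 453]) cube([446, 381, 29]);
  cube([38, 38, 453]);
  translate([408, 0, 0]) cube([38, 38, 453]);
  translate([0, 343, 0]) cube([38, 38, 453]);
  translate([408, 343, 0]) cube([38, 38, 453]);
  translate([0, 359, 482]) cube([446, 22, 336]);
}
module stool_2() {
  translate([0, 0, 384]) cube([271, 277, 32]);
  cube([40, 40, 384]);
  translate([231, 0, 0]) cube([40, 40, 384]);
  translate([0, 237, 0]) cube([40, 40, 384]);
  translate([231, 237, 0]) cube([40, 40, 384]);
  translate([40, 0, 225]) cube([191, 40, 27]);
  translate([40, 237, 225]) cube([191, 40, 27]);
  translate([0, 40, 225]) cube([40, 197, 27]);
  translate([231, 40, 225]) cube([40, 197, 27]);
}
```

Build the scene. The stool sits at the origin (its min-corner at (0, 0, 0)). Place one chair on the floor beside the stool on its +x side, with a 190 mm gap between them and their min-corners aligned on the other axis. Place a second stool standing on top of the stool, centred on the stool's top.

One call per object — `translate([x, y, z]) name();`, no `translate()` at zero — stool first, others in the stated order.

stool();
translate([531, 0, 0]) chair();
translate([35, 17, 413]) stool_2();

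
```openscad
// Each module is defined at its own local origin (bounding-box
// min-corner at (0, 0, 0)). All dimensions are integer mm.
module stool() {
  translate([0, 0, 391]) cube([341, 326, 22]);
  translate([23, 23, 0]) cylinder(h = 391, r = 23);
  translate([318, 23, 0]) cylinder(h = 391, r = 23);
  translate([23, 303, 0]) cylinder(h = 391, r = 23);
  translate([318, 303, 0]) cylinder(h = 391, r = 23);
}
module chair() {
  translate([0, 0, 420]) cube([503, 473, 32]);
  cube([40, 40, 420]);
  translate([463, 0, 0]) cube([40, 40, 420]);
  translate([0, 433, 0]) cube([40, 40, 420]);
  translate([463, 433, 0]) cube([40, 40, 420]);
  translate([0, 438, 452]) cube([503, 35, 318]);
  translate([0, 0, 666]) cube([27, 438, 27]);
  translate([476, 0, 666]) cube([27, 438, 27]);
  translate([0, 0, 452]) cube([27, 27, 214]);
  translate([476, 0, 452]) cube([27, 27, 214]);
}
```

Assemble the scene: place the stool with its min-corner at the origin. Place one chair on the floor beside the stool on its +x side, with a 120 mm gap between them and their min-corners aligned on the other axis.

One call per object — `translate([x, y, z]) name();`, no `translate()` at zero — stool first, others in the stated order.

stool();
translate([461, 0, 0]) chair();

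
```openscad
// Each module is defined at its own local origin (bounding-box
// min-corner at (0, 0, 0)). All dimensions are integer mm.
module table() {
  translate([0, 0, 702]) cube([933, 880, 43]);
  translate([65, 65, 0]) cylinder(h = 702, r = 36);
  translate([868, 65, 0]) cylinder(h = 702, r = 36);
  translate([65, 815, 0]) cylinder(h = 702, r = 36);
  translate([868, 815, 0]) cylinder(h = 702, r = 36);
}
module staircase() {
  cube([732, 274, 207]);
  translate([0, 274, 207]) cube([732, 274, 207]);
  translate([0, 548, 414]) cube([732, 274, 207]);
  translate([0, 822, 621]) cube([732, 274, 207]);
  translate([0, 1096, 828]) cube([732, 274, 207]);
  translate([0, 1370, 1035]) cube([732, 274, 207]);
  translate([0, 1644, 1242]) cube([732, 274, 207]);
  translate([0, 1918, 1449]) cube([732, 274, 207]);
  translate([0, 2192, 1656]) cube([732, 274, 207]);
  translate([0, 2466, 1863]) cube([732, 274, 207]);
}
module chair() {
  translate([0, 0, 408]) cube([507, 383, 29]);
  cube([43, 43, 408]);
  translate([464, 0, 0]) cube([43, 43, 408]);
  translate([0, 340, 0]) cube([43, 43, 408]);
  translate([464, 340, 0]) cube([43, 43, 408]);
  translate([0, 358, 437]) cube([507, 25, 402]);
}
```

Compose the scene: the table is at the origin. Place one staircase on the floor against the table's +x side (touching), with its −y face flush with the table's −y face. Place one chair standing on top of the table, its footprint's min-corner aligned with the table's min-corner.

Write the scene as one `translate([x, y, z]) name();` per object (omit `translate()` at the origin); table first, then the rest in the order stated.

table();
translate([933, 0, 0]) staircase();
translate([0, 0, 745]) chair();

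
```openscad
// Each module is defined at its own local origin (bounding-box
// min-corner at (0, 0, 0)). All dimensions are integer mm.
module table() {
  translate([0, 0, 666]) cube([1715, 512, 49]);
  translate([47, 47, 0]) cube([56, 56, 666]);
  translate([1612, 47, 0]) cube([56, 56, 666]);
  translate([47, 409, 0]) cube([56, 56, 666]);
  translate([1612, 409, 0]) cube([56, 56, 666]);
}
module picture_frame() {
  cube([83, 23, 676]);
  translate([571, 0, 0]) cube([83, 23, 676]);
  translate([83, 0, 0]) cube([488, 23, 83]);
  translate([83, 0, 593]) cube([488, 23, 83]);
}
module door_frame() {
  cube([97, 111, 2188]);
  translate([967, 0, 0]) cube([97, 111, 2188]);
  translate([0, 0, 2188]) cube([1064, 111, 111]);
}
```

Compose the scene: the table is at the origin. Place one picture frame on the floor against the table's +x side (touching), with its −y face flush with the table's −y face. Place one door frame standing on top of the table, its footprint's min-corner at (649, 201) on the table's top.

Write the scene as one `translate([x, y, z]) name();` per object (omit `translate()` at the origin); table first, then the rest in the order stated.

table();
translate([1715, 0, 0]) picture_frame();
translate([649, 201, 715]) door_frame();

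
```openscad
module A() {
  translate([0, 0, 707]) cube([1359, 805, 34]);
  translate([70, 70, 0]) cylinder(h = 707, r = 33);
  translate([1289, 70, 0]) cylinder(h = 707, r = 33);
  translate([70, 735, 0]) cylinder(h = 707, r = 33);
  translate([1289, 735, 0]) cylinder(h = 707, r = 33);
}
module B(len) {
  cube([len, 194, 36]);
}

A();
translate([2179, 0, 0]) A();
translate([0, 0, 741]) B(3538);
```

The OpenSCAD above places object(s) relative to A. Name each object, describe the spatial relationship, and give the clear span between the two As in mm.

Second table starts at x = 2179; first ends at x = 1359; clear span = 2179 − 1359 = 820 mm.

A is a table. B is a beam. A beam spans the tops of two tables. The clear span between the two tables is 820 mm.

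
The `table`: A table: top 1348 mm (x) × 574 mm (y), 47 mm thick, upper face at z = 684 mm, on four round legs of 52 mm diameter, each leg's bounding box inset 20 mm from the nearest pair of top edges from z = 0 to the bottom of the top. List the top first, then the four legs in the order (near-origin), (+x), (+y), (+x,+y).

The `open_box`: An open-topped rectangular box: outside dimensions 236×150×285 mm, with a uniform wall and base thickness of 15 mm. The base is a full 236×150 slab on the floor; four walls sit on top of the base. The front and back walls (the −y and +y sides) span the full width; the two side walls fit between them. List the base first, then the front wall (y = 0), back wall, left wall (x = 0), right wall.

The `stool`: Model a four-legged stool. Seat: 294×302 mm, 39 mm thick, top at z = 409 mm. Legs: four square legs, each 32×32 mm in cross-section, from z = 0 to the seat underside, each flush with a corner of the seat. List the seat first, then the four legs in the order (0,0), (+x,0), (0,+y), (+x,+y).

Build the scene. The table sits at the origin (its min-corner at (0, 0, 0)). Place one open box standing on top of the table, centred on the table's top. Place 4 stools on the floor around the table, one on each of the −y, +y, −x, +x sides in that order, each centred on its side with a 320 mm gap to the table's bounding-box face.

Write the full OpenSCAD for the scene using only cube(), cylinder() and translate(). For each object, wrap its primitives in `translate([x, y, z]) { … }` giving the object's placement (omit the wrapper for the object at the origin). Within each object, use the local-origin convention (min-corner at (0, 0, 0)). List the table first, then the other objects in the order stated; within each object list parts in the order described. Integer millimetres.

translate([0, 0, 637]) cube([1348, 574, 47]);
translate([46, 46, 0]) cylinder(h = 637, r = 26);
translate([1302, 46, 0]) cylinder(h = 637, r = 26);
translate([46, 528, 0]) cylinder(h = 637, r = 26);
translate([1302, 528, 0]) cylinder(h = 637, r = 26);
translate([556, 212, 684]) {
  cube([236, 150, 15]);
  translate([0, 0, 15]) cube([236, 15, 270]);
  translate([0, 135, 15]) cube([236, 15, 270]);
  translate([0, 15, 15]) cube([15, 120, 270]);
  translate([221, 15, 15]) cube([15, 120, 270]);
}
translate([527, -622, 0]) {
  translate([0, 0, 370]) cube([294, 302, 39]);
  cube([32, 32, 370]);
  translate([262, 0, 0]) cube([32, 32, 370]);
  translate([0, 270, 0]) cube([32, 32, 370]);
  translate([262, 270, 0]) cube([32, 32, 370]);
}
translate([527, 894, 0]) {
  translate([0, 0, 370]) cube([294, 302, 39]);
  cube([32, 32, 370]);
  translate([262, 0, 0]) cube([32, 32, 370]);
  translate([0, 270, 0]) cube([32, 32, 370]);
  translate([262, 270, 0]) cube([32, 32, 370]);
}
translate([-614, 136, 0]) {
  translate([0, 0, 370]) cube([294, 302, 39]);
  cube([32, 32, 370]);
  translate([262, 0, 0]) cube([32, 32, 370]);
  translate([0, 270, 0]) cube([32, 32, 370]);
  translate([262, 270, 0]) cube([32, 32, 370]);
}
translate([1668, 136, 0]) {
  translate([0, 0, 370]) cube([294, 302, 39]);
  cube([32, 32, 370]);
  translate([262, 0, 0]) cube([32, 32, 370]);
  translate([0, 270, 0]) cube([32, 32, 370]);
  translate([262, 270, 0]) cube([32, 32, 370]);
}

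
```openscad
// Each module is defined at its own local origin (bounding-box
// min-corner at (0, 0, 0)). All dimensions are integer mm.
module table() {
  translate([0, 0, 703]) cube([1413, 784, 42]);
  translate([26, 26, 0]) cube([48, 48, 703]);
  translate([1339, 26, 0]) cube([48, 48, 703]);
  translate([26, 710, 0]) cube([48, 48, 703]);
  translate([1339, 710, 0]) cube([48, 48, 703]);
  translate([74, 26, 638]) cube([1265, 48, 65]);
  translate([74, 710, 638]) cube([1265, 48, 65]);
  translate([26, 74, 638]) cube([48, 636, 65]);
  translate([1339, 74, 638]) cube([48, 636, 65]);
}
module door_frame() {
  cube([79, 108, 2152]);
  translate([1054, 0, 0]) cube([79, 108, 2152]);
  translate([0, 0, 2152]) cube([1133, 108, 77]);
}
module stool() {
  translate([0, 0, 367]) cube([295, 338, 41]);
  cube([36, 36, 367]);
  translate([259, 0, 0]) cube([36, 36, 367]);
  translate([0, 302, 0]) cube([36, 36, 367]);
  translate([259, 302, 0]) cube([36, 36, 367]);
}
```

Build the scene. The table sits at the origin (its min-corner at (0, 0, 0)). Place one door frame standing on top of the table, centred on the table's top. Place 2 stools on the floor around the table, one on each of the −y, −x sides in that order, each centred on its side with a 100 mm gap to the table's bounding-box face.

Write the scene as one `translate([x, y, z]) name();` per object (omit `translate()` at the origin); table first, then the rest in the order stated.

table();
translate([140, 338, 745]) door_frame();
translate([559, -438, 0]) stool();
translate([-395, 223, 0]) stool();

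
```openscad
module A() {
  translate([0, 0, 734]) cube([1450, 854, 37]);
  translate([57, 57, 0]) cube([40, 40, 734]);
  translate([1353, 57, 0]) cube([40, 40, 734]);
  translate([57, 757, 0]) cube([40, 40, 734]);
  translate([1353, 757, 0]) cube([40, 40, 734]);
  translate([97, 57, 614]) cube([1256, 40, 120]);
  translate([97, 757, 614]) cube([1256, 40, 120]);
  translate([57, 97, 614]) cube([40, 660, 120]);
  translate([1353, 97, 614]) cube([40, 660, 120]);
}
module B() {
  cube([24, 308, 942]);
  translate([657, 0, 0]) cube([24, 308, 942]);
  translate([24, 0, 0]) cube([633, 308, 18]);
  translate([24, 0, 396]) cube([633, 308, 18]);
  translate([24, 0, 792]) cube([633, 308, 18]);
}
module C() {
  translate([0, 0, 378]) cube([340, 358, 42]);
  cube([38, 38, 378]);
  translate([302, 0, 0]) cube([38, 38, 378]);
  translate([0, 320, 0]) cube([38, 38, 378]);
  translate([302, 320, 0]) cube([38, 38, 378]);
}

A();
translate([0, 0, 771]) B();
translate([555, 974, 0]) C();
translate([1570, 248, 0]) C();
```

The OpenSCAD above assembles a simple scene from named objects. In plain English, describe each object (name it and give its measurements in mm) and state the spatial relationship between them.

A is a table with a 1450×854 mm rectangular top, 37 mm thick, top surface at z = 771 mm, supported by four 40×40 mm square legs, each inset 57 mm from the nearest pair of top edges, running from the floor. Four apron rails, 40 mm thick and 120 mm tall, run between adjacent legs with their top edges flush with the underside of the top and their outer faces flush with the legs' outer faces.

B is a bookshelf 681 mm wide overall, 308 mm deep and 942 mm tall. The two sides are 24 mm thick vertical panels. 3 horizontal shelves of 18 mm thickness span between the inner faces of the sides; the lowest shelf sits on the floor and shelves are stacked with a clear vertical gap of 378 mm between each pair.

C is a four-legged stool. The seat is 340×358 mm, 42 mm thick, top at z = 420 mm. It stands on four square legs, each 38×38 mm in cross-section, from z = 0 to the seat underside, each flush with a corner of the seat.

The bookshelf is on top of the table. Two stools sit around the table at the +y, +x sides.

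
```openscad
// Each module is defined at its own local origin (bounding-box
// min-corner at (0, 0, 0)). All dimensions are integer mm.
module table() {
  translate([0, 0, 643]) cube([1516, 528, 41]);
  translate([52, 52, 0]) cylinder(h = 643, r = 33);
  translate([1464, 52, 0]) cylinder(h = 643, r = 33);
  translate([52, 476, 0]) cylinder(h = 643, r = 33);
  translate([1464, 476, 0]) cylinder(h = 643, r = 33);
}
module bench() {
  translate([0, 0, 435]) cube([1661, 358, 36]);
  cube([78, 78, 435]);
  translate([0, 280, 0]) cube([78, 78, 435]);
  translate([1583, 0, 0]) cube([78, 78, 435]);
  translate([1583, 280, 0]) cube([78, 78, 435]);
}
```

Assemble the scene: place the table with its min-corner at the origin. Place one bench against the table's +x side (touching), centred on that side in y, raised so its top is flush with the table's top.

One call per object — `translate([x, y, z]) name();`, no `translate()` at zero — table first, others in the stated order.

table();
translate([1516, 85, 213]) bench();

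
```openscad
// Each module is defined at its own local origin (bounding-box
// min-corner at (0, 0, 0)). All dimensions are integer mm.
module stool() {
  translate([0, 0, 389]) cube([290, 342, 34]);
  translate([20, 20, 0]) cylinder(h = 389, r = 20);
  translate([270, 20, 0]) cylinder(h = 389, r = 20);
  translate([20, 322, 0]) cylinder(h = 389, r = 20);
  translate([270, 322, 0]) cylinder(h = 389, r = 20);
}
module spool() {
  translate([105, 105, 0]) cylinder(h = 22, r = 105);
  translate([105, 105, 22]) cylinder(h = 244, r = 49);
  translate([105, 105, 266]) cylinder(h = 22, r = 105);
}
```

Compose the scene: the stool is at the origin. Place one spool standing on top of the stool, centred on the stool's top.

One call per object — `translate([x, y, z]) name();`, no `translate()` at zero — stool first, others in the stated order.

stool();
translate([40, 66, 423]) spool();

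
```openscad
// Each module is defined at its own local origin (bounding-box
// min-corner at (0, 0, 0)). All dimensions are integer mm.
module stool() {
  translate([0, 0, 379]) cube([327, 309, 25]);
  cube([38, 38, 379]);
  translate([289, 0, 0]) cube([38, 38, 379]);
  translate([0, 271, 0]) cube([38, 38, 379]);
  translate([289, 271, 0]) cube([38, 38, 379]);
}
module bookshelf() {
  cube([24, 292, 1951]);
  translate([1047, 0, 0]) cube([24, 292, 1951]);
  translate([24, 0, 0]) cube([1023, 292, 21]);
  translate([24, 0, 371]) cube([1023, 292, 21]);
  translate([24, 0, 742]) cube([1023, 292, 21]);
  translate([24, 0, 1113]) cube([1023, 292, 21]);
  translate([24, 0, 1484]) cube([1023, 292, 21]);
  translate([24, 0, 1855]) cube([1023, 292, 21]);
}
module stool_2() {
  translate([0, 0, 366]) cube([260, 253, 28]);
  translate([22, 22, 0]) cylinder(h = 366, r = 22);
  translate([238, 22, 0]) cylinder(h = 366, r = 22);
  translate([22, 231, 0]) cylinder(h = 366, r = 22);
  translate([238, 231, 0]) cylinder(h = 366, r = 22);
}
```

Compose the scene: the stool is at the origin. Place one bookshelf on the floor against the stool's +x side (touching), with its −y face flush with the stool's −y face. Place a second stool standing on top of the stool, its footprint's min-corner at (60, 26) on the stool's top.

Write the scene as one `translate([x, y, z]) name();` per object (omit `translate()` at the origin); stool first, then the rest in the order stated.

stool();
translate([327, 0, 0]) bookshelf();
translate([60, 26, 404]) stool_2();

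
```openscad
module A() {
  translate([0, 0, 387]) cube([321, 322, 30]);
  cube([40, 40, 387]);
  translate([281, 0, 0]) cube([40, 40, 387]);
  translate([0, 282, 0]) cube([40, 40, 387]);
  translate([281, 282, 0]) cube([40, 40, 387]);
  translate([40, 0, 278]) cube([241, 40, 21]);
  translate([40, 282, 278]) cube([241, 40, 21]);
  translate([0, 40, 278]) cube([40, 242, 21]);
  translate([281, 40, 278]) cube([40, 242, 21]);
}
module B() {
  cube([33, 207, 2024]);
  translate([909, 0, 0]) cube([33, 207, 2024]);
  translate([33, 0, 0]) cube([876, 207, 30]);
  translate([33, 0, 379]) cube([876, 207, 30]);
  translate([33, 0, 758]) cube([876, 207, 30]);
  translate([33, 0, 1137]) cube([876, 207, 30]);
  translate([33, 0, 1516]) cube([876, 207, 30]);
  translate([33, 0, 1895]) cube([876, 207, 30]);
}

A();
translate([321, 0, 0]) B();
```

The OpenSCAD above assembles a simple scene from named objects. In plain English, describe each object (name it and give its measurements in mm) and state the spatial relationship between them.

A is a simple wooden stool: a rectangular seat 321 mm (x) by 322 mm (y), 30 mm thick, top face at z = 417 mm, on four square legs, each 40×40 mm in cross-section. The legs rest on z = 0, each flush with a corner of the seat. Four stretchers, 40 mm wide and 21 mm tall, connect adjacent legs with their undersides at z = 278 mm, each running between the inner faces of the legs it joins and aligned with the legs' outer faces on the other axis.

B is a bookshelf 942 mm wide overall, 207 mm deep and 2024 mm tall. The two sides are 33 mm thick vertical panels. 6 horizontal shelves of 30 mm thickness span between the inner faces of the sides; the lowest shelf sits on the floor and shelves are stacked with a clear vertical gap of 349 mm between each pair.

The bookshelf is against the stool's +x side, with their −y faces flush.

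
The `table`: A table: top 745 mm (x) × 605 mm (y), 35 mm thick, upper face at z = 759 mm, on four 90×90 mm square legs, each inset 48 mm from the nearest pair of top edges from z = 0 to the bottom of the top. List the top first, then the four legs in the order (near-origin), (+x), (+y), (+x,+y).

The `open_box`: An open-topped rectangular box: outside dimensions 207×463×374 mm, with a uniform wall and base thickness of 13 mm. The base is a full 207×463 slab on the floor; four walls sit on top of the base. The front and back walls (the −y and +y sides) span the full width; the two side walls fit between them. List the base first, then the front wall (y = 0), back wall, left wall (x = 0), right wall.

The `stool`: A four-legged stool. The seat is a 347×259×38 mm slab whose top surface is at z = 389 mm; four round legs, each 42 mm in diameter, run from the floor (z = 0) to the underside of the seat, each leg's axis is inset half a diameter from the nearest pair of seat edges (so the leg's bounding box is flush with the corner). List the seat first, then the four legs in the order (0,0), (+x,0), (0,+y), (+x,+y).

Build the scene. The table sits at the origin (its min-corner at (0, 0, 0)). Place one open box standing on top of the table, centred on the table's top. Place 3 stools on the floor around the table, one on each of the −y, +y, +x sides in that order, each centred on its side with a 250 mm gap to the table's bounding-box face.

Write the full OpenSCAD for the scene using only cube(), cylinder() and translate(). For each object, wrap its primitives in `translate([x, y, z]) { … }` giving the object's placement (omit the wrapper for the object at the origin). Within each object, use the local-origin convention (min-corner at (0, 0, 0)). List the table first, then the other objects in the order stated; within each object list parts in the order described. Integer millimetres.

translate([0, 0, 724]) cube([745, 605, 35]);
translate([48, 48, 0]) cube([90, 90, 724]);
translate([607, 48, 0]) cube([90, 90, 724]);
translate([48, 467, 0]) cube([90, 90, 724]);
translate([607, 467, 0]) cube([90, 90, 724]);
translate([269, 71, 759]) {
  cube([207, 463, 13]);
  translate([0, 0, 13]) cube([207, 13, 361]);
  translate([0, 450, 13]) cube([207, 13, 361]);
  translate([0, 13, 13]) cube([13, 437, 361]);
  translate([194, 13, 13]) cube([13, 437, 361]);
}
translate([199, -509, 0]) {
  translate([0, 0, 351]) cube([347, 259, 38]);
  translate([21, 21, 0]) cylinder(h = 351, r = 21);
  translate([326, 21, 0]) cylinder(h = 351, r = 21);
  translate([21, 238, 0]) cylinder(h = 351, r = 21);
  translate([326, 238, 0]) cylinder(h = 351, r = 21);
}
translate([199, 855, 0]) {
  translate([0, 0, 351]) cube([347, 259, 38]);
  translate([21, 21, 0]) cylinder(h = 351, r = 21);
  translate([326, 21, 0]) cylinder(h = 351, r = 21);
  translate([21, 238, 0]) cylinder(h = 351, r = 21);
  translate([326, 238, 0]) cylinder(h = 351, r = 21);
}
translate([995, 173, 0]) {
  translate([0, 0, 351]) cube([347, 259, 38]);
  translate([21, 21, 0]) cylinder(h = 351, r = 21);
  translate([326, 21, 0]) cylinder(h = 351, r = 21);
  translate([21, 238, 0]) cylinder(h = 351, r = 21);
  translate([326, 238, 0]) cylinder(h = 351, r = 21);
}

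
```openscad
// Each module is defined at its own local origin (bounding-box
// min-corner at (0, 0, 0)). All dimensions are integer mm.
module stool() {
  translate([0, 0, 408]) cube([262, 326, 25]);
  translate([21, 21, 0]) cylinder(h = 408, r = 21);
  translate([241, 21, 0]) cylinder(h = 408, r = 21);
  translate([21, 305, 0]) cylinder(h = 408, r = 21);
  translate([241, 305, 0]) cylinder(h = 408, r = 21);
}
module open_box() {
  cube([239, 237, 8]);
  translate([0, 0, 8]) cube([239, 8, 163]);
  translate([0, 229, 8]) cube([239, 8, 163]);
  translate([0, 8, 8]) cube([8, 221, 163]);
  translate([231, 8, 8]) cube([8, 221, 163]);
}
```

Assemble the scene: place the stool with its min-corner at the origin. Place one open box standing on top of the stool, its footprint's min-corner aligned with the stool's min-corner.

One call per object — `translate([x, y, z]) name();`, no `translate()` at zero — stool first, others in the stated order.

stool();
translate([0, 0, 433]) open_box();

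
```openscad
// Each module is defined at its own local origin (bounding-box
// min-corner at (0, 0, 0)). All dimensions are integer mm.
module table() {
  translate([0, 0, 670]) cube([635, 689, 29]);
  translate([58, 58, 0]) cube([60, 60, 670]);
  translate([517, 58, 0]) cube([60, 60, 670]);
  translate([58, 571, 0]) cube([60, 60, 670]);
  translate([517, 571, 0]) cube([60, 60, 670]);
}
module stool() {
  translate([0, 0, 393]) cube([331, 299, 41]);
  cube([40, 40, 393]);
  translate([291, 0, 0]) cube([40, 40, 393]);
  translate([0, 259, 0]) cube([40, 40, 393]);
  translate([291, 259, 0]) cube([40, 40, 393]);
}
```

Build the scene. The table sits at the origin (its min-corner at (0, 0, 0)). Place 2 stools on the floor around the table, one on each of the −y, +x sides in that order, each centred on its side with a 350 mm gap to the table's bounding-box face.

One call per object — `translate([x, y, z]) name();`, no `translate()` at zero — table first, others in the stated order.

table();
translate([152, -649, 0]) stool();
translate([985, 195, 0]) stool();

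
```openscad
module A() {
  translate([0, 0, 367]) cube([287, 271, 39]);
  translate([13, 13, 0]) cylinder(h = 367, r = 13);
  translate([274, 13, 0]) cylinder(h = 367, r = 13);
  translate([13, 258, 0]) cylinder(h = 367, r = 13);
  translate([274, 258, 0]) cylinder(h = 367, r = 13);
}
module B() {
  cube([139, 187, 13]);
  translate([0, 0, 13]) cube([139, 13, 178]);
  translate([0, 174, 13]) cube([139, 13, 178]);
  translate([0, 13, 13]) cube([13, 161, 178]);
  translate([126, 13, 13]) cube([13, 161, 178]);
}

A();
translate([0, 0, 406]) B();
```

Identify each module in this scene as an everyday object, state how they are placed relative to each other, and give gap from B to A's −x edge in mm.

The open box's min-x is at 0; the stool's min-x is 0; gap = 0 mm.

A is a stool. B is an open box. The open box is on top of the stool. The gap from the open box to the stool's −x edge is 0 mm.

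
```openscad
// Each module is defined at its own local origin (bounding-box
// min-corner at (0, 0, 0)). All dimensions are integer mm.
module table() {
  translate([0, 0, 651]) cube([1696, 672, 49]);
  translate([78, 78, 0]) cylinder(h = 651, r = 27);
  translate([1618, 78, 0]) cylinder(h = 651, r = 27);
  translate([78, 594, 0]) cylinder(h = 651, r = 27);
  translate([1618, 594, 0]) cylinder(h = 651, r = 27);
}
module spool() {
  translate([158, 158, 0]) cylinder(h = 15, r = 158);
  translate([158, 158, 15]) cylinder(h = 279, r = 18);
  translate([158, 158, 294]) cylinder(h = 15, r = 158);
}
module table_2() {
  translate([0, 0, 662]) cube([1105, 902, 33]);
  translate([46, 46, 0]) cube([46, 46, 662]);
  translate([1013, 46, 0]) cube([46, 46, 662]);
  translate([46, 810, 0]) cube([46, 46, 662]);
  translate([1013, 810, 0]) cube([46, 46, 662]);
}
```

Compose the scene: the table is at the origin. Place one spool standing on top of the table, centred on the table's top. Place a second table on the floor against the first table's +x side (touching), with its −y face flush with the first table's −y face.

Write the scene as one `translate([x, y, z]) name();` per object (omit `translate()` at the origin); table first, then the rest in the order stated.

table();
translate([690, 178, 700]) spool();
translate([1696, 0, 0]) table_2();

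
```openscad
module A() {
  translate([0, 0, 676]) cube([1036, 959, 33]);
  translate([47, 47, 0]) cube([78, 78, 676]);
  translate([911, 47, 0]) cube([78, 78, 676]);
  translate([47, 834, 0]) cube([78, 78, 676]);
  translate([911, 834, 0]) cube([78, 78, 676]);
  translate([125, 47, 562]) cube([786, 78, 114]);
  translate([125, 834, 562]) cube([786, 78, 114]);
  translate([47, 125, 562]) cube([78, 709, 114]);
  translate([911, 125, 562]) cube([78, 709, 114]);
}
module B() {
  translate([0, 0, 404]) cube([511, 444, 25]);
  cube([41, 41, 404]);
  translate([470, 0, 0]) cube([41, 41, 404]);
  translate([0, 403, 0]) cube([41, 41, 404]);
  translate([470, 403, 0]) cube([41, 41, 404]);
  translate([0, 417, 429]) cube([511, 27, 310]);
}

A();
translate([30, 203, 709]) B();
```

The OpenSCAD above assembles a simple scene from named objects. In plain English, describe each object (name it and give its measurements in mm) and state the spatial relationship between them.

A is a table: top 1036 mm (x) × 959 mm (y), 33 mm thick, upper face at z = 709 mm, on four 78×78 mm square legs, each inset 47 mm from the nearest pair of top edges, running from z = 0 to the bottom of the top. Four apron rails, 78 mm thick and 114 mm tall, run between adjacent legs with their top edges flush with the underside of the top and their outer faces flush with the legs' outer faces.

B is a chair. The seat is a 511×444×25 mm slab with its top at z = 429 mm, on four 41×41 mm corner legs (flush with the seat edges, standing on z = 0). A flat backrest 27 mm thick, 310 mm tall, spans the full seat width and rises from the seat top along its +y edge, rear face flush with the rear of the seat.

The chair is on top of the table.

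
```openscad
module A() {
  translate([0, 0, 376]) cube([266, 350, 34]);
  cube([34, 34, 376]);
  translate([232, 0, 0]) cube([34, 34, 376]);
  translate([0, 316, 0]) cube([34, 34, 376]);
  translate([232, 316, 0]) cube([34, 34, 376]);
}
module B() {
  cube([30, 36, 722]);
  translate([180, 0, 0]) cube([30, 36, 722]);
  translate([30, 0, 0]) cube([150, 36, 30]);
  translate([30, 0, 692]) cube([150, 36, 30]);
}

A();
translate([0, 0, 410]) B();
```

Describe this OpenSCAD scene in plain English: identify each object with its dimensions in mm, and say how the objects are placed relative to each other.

A is a four-legged stool. The seat is 266×350 mm, 34 mm thick, top at z = 410 mm. It stands on four square legs, each 34×34 mm in cross-section, from z = 0 to the seat underside, each flush with a corner of the seat.

B is a picture frame with a 150×662 mm rectangular opening (x by z) and a uniform 30 mm border on every side. Frame depth is 36 mm along y. It is built from two vertical stiles running the full outside height and two horizontal rails spanning the gap between the stiles.

The picture frame is on top of the stool.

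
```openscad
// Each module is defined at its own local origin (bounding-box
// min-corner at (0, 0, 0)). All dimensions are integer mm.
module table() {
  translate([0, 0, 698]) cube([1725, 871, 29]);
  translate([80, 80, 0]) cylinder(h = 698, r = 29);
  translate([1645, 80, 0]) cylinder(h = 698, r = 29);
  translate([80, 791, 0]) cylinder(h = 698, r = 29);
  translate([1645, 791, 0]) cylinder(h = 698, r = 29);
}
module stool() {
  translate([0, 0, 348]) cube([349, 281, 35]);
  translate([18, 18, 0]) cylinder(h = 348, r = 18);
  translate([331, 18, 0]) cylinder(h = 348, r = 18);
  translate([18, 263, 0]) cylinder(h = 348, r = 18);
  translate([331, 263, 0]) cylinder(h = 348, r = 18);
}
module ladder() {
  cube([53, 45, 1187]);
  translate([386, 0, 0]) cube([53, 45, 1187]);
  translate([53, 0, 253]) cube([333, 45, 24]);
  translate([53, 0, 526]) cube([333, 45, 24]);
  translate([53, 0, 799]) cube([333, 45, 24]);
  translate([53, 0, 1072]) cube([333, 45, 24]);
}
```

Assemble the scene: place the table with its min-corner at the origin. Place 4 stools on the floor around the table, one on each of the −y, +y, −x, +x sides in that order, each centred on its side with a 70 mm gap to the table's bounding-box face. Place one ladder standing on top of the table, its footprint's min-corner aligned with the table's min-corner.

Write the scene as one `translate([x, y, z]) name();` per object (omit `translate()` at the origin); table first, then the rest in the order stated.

table();
translate([688, -351, 0]) stool();
translate([688, 941, 0]) stool();
translate([-419, 295, 0]) stool();
translate([1795, 295, 0]) stool();
translate([0, 0, 727]) ladder();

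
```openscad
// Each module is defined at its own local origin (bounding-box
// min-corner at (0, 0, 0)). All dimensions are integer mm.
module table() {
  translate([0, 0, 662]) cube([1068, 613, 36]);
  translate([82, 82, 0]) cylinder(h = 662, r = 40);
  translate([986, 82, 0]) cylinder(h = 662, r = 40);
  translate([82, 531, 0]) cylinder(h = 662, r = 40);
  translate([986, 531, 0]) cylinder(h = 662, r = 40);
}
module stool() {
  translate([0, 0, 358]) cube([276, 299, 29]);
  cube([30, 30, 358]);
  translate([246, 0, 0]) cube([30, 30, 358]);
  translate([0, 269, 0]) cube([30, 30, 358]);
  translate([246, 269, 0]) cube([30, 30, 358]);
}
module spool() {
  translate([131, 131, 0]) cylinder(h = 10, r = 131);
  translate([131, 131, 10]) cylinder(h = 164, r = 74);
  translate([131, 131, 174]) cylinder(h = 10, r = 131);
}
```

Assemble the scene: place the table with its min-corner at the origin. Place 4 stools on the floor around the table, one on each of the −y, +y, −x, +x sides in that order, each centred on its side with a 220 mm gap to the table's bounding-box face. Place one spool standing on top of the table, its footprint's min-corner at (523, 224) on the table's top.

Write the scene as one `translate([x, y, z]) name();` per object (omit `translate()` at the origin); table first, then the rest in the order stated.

table();
translate([396, -519, 0]) stool();
translate([396, 833, 0]) stool();
translate([-496, 157, 0]) stool();
translate([1288, 157, 0]) stool();
translate([523, 224, 698]) spool();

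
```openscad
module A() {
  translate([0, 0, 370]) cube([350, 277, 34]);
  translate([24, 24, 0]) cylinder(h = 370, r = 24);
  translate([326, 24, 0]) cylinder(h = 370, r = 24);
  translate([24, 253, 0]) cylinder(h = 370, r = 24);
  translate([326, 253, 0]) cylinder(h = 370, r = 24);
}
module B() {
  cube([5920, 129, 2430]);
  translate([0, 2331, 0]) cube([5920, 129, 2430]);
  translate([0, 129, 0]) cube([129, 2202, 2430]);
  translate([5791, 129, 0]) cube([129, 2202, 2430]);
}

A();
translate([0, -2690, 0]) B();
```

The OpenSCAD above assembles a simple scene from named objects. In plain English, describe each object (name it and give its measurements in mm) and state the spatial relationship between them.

A is a four-legged stool. The seat is a 350×277×34 mm slab whose top surface is at z = 404 mm; four round legs, each 48 mm in diameter, run from the floor (z = 0) to the underside of the seat, each leg's axis is inset half a diameter from the nearest pair of seat edges (so the leg's bounding box is flush with the corner).

B is the wall frame of a small rectangular building: four walls, each 2430 mm tall and 129 mm thick, enclosing a footprint 5920 mm (x) by 2460 mm (y) outside-to-outside, with no floor or roof. The front and back walls (the −y and +y sides) span the full width; the two side walls fit between them.

The house frame is on the floor beside the stool on its −y side.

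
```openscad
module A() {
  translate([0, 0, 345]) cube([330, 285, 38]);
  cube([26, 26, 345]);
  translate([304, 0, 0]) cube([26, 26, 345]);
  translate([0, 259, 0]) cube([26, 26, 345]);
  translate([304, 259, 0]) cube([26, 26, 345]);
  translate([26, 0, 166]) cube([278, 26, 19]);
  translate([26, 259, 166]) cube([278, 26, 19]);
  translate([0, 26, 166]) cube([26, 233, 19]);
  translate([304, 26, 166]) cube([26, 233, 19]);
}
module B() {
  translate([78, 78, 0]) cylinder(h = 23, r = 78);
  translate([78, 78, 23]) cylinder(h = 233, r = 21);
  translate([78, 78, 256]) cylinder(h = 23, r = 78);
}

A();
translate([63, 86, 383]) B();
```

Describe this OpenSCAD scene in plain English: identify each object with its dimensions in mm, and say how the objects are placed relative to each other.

A is a simple wooden stool: a rectangular seat 330 mm (x) by 285 mm (y), 38 mm thick, top face at z = 383 mm, on four square legs, each 26×26 mm in cross-section. The legs rest on z = 0, each flush with a corner of the seat. Four stretchers, 26 mm wide and 19 mm tall, connect adjacent legs with their undersides at z = 166 mm, each running between the inner faces of the legs it joins and aligned with the legs' outer faces on the other axis.

B is a spool: two coaxial disc flanges of radius 78 mm and thickness 23 mm, joined by a core cylinder of radius 21 mm and height 233 mm. The lower flange rests on z = 0 and the three cylinders share a vertical axis.

The spool is on top of the stool.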